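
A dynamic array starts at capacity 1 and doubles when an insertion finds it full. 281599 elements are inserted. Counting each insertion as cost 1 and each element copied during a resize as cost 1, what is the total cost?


n = 281599
Insertion costs: 281599
Resizes copy 1, 2, 4, ... up to the largest power of 2 that is <= n-1 = 281598, i.e. 262144.
Copy costs = 1 + 2 + 4 + 8 + 16 + 32 + 64 + 128 + 256 + 512 + 1024 + 2048 + 4096 + 8192 + 16384 + 32768 + 65536 + 131072 + 262144 = 524287
Total = 281599 + 524287 = 805886


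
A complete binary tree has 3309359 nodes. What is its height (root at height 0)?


In a complete binary tree, level k holds nodes 2^k .. 2^(k+1)-1 (1-indexed).
Height = floor(log2(n)) = floor(log2(3309359)) = 21
Check: 2^21 = 2097152 <= 3309359 < 4194304 = 2^22


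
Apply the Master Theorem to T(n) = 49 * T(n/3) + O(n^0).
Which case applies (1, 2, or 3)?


The Master Theorem: T(n) = a*T(n/b) + O(n^c)
  a = 49, b = 3, c = 0
log_b(a) = log_3(49) ~ 3.542
Compare b^c with a: 3^0 = 1 < 49, so c < log_b(a).
Since c < log_b(a), Case 1 applies.
T(n) = O(n^(log_3 49)) ~ O(n^3.542)
Master Theorem case = 1


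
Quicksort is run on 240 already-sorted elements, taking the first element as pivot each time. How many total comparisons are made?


Sum of comparisons per partition:
239 + 238 + ... + 1 + 0
= 240 * (240 - 1) / 2
= 240 * 239 / 2
= 28680


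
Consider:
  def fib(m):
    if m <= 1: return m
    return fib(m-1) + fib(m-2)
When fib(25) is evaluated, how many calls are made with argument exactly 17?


Let N(m) = number of times fib(m) is called while evaluating fib(25).
N(25) = 1 (the initial call).
N(24) = 1 (only fib(25) calls it).
For 1 <= m <= 23: fib(m) is called by fib(m+1) and fib(m+2), so
  N(m) = N(m+1) + N(m+2).
fib(0) is called only by fib(2), so N(0) = N(2).
Walk down from m=25:
  N(25)=1, N(24)=1, N(23)=2, N(22)=3, N(21)=5, N(20)=8, N(19)=13, N(18)=21, N(17)=34
N(17) = 34


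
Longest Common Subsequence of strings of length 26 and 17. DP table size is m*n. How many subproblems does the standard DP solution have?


DP table indexed by positions in both strings.
First string: 26 positions
Second string: 17 positions
Total = 26 * 17 = 442


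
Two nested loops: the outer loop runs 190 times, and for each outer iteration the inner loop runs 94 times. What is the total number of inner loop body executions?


Outer loop: 190 iterations
Inner loop: 94 iterations per outer iteration
Total = 190 * 94 = 17860


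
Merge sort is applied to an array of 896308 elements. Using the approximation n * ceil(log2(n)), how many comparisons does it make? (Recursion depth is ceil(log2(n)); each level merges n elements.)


Merge sort divides the array into halves recursively.
Number of levels = ceil(log2(896308)) = 20
At each level, approximately n = 896308 comparisons are needed for merging.
Total comparisons ~ n * ceil(log2(n)) = 896308 * 20 = 17926160


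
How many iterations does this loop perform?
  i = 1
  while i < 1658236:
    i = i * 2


The loop variable doubles each iteration:
i = 1 -> 2 -> 4 -> 8 -> 16 -> 32 -> 64 -> 128 -> 256 -> 512 -> 1024 -> 2048 -> 4096 -> 8192 -> 16384 -> 32768 -> 65536 -> 131072 -> 262144 -> 524288 -> 1048576 -> 2097152 (stop, 2097152 >= 1658236)
Number of doublings = ceil(log2(1658236)) = 21


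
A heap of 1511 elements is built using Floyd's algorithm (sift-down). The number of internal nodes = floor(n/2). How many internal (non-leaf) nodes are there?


Leaf nodes occupy roughly half the array.
Sift-down is called for each internal node, starting from the last one.
Internal nodes = floor(n/2) = floor(1511/2) = 755


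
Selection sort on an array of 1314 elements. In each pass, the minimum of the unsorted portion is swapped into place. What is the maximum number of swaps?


Selection sort performs one swap per pass:
  Pass 1: find min in positions 0 to 1313, swap with position 0
  Pass 2: find min in positions 1 to 1313, swap with position 1
  Pass 3: find min in positions 2 to 1313, swap with position 2
  Pass 4: find min in positions 3 to 1313, swap with position 3
  Pass 5: find min in positions 4 to 1313, swap with position 4
  ... (1308 more passes)
Total passes (and swaps) = n - 1 = 1314 - 1 = 1313


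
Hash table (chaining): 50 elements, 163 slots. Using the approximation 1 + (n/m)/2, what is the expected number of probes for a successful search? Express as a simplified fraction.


Computing expected probes:
alpha = 50/163
= 1 + alpha/2
= 1 + 50/(2*163)
= (2*163 + 50) / (2*163)
= 376/326 = 188/163


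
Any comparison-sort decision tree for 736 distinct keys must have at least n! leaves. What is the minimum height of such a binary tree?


A binary decision tree of height h has at most 2^h leaves and needs at least n! of them, so h >= ceil(log2(n!)).
736! is far too large to multiply out, so use Stirling's series:
  ln(n!) ~ n ln n - n + (1/2) ln(2 pi n) + 1/(12n)  (error below 1/(360 n^3), negligible here)
  ln(736) = 6.6012301
  n ln n = 736 * 6.6012301 = 4858.5054
  (1/2) ln(2 pi * 736) = (1/2) ln(4624.4244) = 4.2196
  1/(12*736) = 0.0001
  ln(736!) ~ 4858.5054 - 736 + 4.2196 + 0.0001 = 4126.7251
Convert to base 2: log2(736!) = 4126.7251 / ln 2 = 4126.7251 / 0.69314718 = 5953.6058
ceil(5953.6058) = 5954


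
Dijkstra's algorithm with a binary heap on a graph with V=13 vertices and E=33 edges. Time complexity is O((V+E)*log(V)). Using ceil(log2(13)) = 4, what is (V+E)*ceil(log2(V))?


Dijkstra with a binary heap: each vertex is extracted once, each edge may relax once.
Each heap operation costs O(log V).
V + E = 13 + 33 = 46
ceil(log2(13)) = 4 (since 2^3 = 8 < 13 <= 16 = 2^4)
Total heap work = (V+E) * ceil(log2(V)) = 46 * 4 = 184


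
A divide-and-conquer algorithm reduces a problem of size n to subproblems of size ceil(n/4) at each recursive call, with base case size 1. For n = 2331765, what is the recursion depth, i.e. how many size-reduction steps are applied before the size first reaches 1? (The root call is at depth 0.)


Each step divides the size by 4 (rounding up); after k steps the size is ceil(n/4^k), which equals 1 exactly when 4^k >= n.
So the depth is the smallest k with 4^k >= 2331765, i.e. ceil(log_4(2331765)).
4^10 = 1048576 < 2331765 <= 4194304 = 4^11
Recursion depth = 11


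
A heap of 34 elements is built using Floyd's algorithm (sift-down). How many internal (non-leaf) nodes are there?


Leaf nodes occupy roughly half the array.
Sift-down is called for each internal node, starting from the last one.
Internal nodes = floor(n/2) = floor(34/2) = 17


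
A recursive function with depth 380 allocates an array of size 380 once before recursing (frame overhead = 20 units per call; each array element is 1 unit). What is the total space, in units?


Array allocation: 380 units (allocated once)
Stack frames: 380 deep * 20 per frame = 7600 units
Total = 380 + 7600 = 7980


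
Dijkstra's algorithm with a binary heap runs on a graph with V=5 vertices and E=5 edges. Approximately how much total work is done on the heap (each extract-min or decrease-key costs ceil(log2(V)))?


Dijkstra with a binary heap: each vertex is extracted once, each edge may relax once.
Each heap operation costs O(log V).
V + E = 5 + 5 = 10
ceil(log2(5)) = 3 (since 2^2 = 4 < 5 <= 8 = 2^3)
Total heap work = (V+E) * ceil(log2(V)) = 10 * 3 = 30


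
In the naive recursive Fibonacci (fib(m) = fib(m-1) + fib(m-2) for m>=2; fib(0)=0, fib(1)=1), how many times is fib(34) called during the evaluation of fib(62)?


Let N(m) = number of times fib(m) is called while evaluating fib(62).
N(62) = 1 (the initial call).
N(61) = 1 (only fib(62) calls it).
For 1 <= m <= 60: fib(m) is called by fib(m+1) and fib(m+2), so
  N(m) = N(m+1) + N(m+2).
fib(0) is called only by fib(2), so N(0) = N(2).
Walk down from m=62:
  N(62)=1, N(61)=1, N(60)=2, N(59)=3, N(58)=5, N(57)=8, N(56)=13, N(55)=21, N(54)=34, N(53)=55, N(52)=89, N(51)=144, N(50)=233, N(49)=377, N(48)=610, N(47)=987, N(46)=1597, N(45)=2584, N(44)=4181, N(43)=6765, N(42)=10946, N(41)=17711, N(40)=28657, N(39)=46368, N(38)=75025, N(37)=121393, N(36)=196418, N(35)=317811, N(34)=514229
N(34) = 514229


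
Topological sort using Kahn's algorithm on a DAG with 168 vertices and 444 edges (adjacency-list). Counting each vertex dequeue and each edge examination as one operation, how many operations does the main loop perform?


Kahn's algorithm:
  1. Compute in-degrees: O(V + E)
  2. Process queue: each vertex dequeued once (O(V))
     each edge examined once (O(E))
Total = V + E = 168 + 444 = 612


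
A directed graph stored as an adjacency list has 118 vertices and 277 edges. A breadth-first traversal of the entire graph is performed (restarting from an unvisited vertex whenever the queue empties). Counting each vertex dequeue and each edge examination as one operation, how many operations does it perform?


A full BFS traversal dequeues each vertex once and examines each edge once.
Vertex visits: 118
Edge visits: 277
V + E = 118 + 277 = 395


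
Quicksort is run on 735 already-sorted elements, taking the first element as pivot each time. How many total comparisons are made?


Sum of comparisons per partition:
734 + 733 + ... + 1 + 0
= 735 * (735 - 1) / 2
= 735 * 734 / 2
= 269745


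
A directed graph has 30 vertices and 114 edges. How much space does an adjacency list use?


Adjacency list: one list head per vertex + one entry per edge
Vertex heads: 30
Edge entries: 114
Total = 30 + 114 = 144


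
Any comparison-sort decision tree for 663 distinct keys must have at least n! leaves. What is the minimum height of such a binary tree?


A binary decision tree of height h has at most 2^h leaves and needs at least n! of them, so h >= ceil(log2(n!)).
663! is far too large to multiply out, so use Stirling's series:
  ln(n!) ~ n ln n - n + (1/2) ln(2 pi n) + 1/(12n)  (error below 1/(360 n^3), negligible here)
  ln(663) = 6.4967750
  n ln n = 663 * 6.4967750 = 4307.3618
  (1/2) ln(2 pi * 663) = (1/2) ln(4165.7519) = 4.1673
  1/(12*663) = 0.0001
  ln(663!) ~ 4307.3618 - 663 + 4.1673 + 0.0001 = 3648.5292
Convert to base 2: log2(663!) = 3648.5292 / ln 2 = 3648.5292 / 0.69314718 = 5263.7150
ceil(5263.7150) = 5264


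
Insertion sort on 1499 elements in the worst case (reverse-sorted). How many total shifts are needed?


In the worst case (reverse-sorted), each element shifts past all previous:
  Element 1: 1 shifts
  Element 2: 2 shifts
  Element 3: 3 shifts
  Element 4: 4 shifts
  Element 5: 5 shifts
  ...
  Element 1498: 1498 shifts
Total = 1 + 2 + ... + 1498
= 1499*(1499-1)/2 = 1122751


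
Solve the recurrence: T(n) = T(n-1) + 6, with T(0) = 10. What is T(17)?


Unrolling the recurrence:
T(17) = T(16) + 6
       = T(15) + 6 + 6
       = T(14) + 6*3
       ...
       = T(0) + 6*17
       = 10 + 102 = 112


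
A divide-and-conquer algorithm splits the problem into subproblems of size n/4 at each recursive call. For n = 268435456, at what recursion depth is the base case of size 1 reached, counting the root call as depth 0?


At each depth, the problem size is divided by 4:
  Depth 0: problem size = 268435456
  Depth 1: problem size = 67108864
  Depth 2: problem size = 16777216
  Depth 3: problem size = 4194304
  Depth 4: problem size = 1048576
  Depth 5: problem size = 262144
  Depth 6: problem size = 65536
  Depth 7: problem size = 16384
  Depth 8: problem size = 4096
  Depth 9: problem size = 1024
  Depth 10: problem size = 256
  Depth 11: problem size = 64
  Depth 12: problem size = 16
  Depth 13: problem size = 4
  Depth 14: problem size = 1 (base case)
The base case is reached at depth log_4(268435456) = 14 (the tree has 15 levels counting depth 0, but the depth asked for is 14).
Recursion depth = 14


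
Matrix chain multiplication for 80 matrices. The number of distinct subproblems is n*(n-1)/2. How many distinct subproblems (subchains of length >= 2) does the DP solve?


Subproblems are indexed by (i, j) where i < j.
Number of such pairs = n*(n-1)/2
= 80 * 79 / 2
= 3160


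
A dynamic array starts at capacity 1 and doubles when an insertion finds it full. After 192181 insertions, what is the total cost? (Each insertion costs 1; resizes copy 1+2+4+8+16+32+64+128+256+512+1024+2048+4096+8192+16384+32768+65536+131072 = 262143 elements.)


Insertion cost: 192181 (one per element)
Resizes occur just before inserting elements 2, 3, 5, 9, ...
Elements copied at each resize: 1 + 2 + 4 + 8 + 16 + 32 + 64 + 128 + 256 + 512 + 1024 + 2048 + 4096 + 8192 + 16384 + 32768 + 65536 + 131072
Sum of copies = 262143 (geometric series: 2^k - 1)
Total = 192181 + 262143 = 454324


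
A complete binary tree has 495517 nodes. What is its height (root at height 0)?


In a complete binary tree, level k holds nodes 2^k .. 2^(k+1)-1 (1-indexed).
Height = floor(log2(n)) = floor(log2(495517)) = 18
Check: 2^18 = 262144 <= 495517 < 524288 = 2^19


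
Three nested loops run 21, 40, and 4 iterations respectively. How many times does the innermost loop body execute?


Loop 1 (outermost): 21 iterations
Loop 2 (middle): 40 iterations per outer
Loop 3 (innermost): 4 iterations per middle
Total = 21 * 40 * 4 = 3360


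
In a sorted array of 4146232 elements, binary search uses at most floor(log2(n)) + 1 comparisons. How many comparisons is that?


Halving sequence: 4146232 -> 2073116 -> 1036558 -> 518279 -> 259139 -> 129569 -> 64784 -> 32392 -> 16196 -> 8098 -> 4049 -> 2024 -> 1012 -> 506 -> 253 -> 126 -> 63 -> 31 -> 15 -> 7 -> 3 -> 1
Number of halvings = 21
Max comparisons = 21 + 1 = 22


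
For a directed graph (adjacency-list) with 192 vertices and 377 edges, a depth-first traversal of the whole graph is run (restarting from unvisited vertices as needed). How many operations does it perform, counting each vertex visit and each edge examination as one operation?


A full DFS traversal visits each vertex once and examines each edge once.
V = 192
E = 377
Sum = 192 + 377 = 569


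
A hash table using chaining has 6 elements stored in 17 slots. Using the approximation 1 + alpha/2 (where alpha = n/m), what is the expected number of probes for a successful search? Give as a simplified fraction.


Load factor alpha = n/m = 6/17
Expected probes = 1 + alpha/2 = 1 + 6/(2*17)
= 1 + 6/34
= 34/34 + 6/34
= 40/34
Simplify: 20/17


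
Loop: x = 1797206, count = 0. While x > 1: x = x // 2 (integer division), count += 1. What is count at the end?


The variable x halves each step:
x = 1797206 -> 898603 -> 449301 -> 224650 -> 112325 -> 56162 -> 28081 -> 14040 -> 7020 -> 3510 -> 1755 -> 877 -> 438 -> 219 -> 109 -> 54 -> 27 -> 13 -> 6 -> 3 -> 1
Number of halvings = floor(log2(1797206)) = 20


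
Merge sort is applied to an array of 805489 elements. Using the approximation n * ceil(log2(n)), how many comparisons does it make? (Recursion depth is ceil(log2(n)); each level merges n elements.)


Merge sort divides the array into halves recursively.
Number of levels = ceil(log2(805489)) = 20
At each level, approximately n = 805489 comparisons are needed for merging.
Total comparisons ~ n * ceil(log2(n)) = 805489 * 20 = 16109780


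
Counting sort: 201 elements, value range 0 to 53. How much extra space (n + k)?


n = 201 (output array)
k = 54 (count array for 54 distinct values)
Extra space = 201 + 54 = 255


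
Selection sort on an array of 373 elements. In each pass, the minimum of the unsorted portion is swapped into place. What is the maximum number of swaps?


Selection sort performs one swap per pass:
  Pass 1: find min in positions 0 to 372, swap with position 0
  Pass 2: find min in positions 1 to 372, swap with position 1
  Pass 3: find min in positions 2 to 372, swap with position 2
  Pass 4: find min in positions 3 to 372, swap with position 3
  Pass 5: find min in positions 4 to 372, swap with position 4
  ... (367 more passes)
Total passes (and swaps) = n - 1 = 373 - 1 = 372


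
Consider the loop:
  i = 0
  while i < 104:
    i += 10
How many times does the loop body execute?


Starting at i = 0, each iteration adds 10.
Iterations until i >= 104:
  Iteration 1: i = 0 -> i = 10
  Iteration 2: i = 10 -> i = 20
  Iteration 3: i = 20 -> i = 30
  Iteration 4: i = 30 -> i = 40
  Iteration 5: i = 40 -> i = 50
  Iteration 6: i = 50 -> i = 60
  Iteration 7: i = 60 -> i = 70
  Iteration 8: i = 70 -> i = 80
  ... continuing ...
Total iterations = ceil(104/10) = 11


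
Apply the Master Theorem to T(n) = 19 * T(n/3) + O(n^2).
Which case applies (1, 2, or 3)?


The Master Theorem: T(n) = a*T(n/b) + O(n^c)
  a = 19, b = 3, c = 2
log_b(a) = log_3(19) ~ 2.68
Compare b^c with a: 3^2 = 9 < 19, so c < log_b(a).
Since c < log_b(a), Case 1 applies.
T(n) = O(n^(log_3 19)) ~ O(n^2.68)
Master Theorem case = 1


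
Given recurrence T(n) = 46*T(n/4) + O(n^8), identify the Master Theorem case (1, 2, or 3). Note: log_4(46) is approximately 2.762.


Master Theorem parameters: a=46, b=4, c=8
log_b(a) = 2.762
Compare b^c with a: 4^8 = 65536 > 46, so c > log_b(a).
Comparing c=8 vs log_b(a)=2.762:
8 > 2.762 => Case 3
Result: T(n) = O(n^8)
Master Theorem case = 3


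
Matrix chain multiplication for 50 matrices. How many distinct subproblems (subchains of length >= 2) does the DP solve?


Subproblems are indexed by (i, j) where i < j.
Number of such pairs = n*(n-1)/2
= 50 * 49 / 2
= 1225


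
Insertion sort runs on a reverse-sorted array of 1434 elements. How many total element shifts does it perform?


Sum of shifts = 1 + 2 + 3 + ... + 1433
= 1434 * 1433 / 2
= 2054922 / 2
= 1027461


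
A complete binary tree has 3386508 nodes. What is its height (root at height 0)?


In a complete binary tree, level k holds nodes 2^k .. 2^(k+1)-1 (1-indexed).
Height = floor(log2(n)) = floor(log2(3386508)) = 21
Check: 2^21 = 2097152 <= 3386508 < 4194304 = 2^22


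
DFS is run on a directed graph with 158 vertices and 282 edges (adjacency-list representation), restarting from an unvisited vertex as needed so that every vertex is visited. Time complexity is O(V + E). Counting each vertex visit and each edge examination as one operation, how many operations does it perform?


A full DFS traversal processes each vertex exactly once (push/pop on stack).
Each directed edge is examined once.
V = 158, E = 282
V + E = 440


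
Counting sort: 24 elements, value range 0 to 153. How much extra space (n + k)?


n = 24 (output array)
k = 154 (count array for 154 distinct values)
Extra space = 24 + 154 = 178


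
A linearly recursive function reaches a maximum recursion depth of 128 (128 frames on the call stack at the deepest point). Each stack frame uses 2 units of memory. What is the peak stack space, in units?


Maximum recursion depth = 128 frames
Memory per frame = 2 units
Total stack space = depth * frame_size
= 128 * 2 = 256


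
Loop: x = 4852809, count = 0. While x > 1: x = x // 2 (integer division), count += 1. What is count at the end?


The variable x halves each step:
x = 4852809 -> 2426404 -> 1213202 -> 606601 -> 303300 -> 151650 -> 75825 -> 37912 -> 18956 -> 9478 -> 4739 -> 2369 -> 1184 -> 592 -> 296 -> 148 -> 74 -> 37 -> 18 -> 9 -> 4 -> 2 -> 1
Number of halvings = floor(log2(4852809)) = 22


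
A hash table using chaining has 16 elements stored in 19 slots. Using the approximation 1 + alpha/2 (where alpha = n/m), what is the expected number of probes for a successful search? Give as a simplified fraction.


Load factor alpha = n/m = 16/19
Expected probes = 1 + alpha/2 = 1 + 16/(2*19)
= 1 + 16/38
= 38/38 + 16/38
= 54/38
Simplify: 27/19


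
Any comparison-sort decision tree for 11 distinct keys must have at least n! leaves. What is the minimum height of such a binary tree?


A binary decision tree of height h has at most 2^h leaves and needs at least n! of them, so h >= ceil(log2(n!)).
Compute 11! as a running product:
  x2 = 2, x3 = 6, x4 = 24, x5 = 120
  x6 = 720, x7 = 5040, x8 = 40320, x9 = 362880
  x10 = 3628800, x11 = 39916800
11! = 39916800
Bracket between powers of 2:
  2^25 = 33554432 < 39916800 <= 67108864 = 2^26
So ceil(log2(11!)) = 26


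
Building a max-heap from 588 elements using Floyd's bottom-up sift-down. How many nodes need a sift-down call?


In a heap of 588 elements (0-indexed array):
  Last element index: 587
  Parent of last element: floor((587 - 1) / 2) = 293
  Internal nodes: indices 0 to 293
  Count = floor(588/2) = 294


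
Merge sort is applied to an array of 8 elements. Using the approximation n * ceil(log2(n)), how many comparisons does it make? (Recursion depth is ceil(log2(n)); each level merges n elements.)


Merge sort divides the array into halves recursively.
Number of levels = ceil(log2(8)) = 3
At each level, approximately n = 8 comparisons are needed for merging.
Total comparisons ~ n * ceil(log2(n)) = 8 * 3 = 24


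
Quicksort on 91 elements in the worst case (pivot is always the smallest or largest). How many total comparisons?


In the worst case, each partition step picks the worst pivot:
  Partition 1: 90 comparisons (n-1 elements to compare)
  Partition 2: 89 comparisons
  Partition 3: 88 comparisons
  Partition 4: 87 comparisons
  Partition 5: 86 comparisons
  ...
  Last partition: 0 comparisons
Total = (n-1) + (n-2) + ... + 1 + 0 = n*(n-1)/2
= 91*90/2 = 4095


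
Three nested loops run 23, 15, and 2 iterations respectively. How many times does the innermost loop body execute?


Loop 1 (outermost): 23 iterations
Loop 2 (middle): 15 iterations per outer
Loop 3 (innermost): 2 iterations per middle
Total = 23 * 15 * 2 = 690


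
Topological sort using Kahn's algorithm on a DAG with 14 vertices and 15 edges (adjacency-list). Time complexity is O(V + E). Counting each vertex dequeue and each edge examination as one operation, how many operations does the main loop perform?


Kahn's algorithm:
  1. Compute in-degrees: O(V + E)
  2. Process queue: each vertex dequeued once (O(V))
     each edge examined once (O(E))
Total = V + E = 14 + 15 = 29


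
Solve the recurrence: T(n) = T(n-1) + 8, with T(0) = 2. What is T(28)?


Unrolling the recurrence:
T(28) = T(27) + 8
       = T(26) + 8 + 8
       = T(25) + 8*3
       ...
       = T(0) + 8*28
       = 2 + 224 = 226


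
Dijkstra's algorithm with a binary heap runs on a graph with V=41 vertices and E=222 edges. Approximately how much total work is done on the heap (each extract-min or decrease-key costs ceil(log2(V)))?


Dijkstra with a binary heap: each vertex is extracted once, each edge may relax once.
Each heap operation costs O(log V).
V + E = 41 + 222 = 263
ceil(log2(41)) = 6 (since 2^5 = 32 < 41 <= 64 = 2^6)
Total heap work = (V+E) * ceil(log2(V)) = 263 * 6 = 1578


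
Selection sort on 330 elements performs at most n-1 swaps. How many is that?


Each of the 329 passes places one element in its final position.
Pass 1: swap minimum into position 0
Pass 2: swap minimum of remaining into position 1
...
Pass 329: last two elements, one swap
Maximum swaps = 330 - 1 = 329


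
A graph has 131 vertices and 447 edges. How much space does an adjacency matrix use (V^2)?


Adjacency matrix: V x V grid of entries
Space = V^2 = 131^2 = 131 * 131 = 17161


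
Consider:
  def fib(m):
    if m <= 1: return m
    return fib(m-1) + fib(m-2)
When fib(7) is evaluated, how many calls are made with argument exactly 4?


Let N(m) = number of times fib(m) is called while evaluating fib(7).
N(7) = 1 (the initial call).
N(6) = 1 (only fib(7) calls it).
For 1 <= m <= 5: fib(m) is called by fib(m+1) and fib(m+2), so
  N(m) = N(m+1) + N(m+2).
fib(0) is called only by fib(2), so N(0) = N(2).
Walk down from m=7:
  N(7)=1, N(6)=1, N(5)=2, N(4)=3
N(4) = 3


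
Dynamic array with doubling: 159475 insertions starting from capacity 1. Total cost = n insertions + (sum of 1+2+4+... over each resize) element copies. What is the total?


n = 159475
Insertion costs: 159475
Resizes copy 1, 2, 4, ... up to the largest power of 2 that is <= n-1 = 159474, i.e. 131072.
Copy costs = 1 + 2 + 4 + 8 + 16 + 32 + 64 + 128 + 256 + 512 + 1024 + 2048 + 4096 + 8192 + 16384 + 32768 + 65536 + 131072 = 262143
Total = 159475 + 262143 = 421618


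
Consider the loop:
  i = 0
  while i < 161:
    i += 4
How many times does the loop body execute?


Starting at i = 0, each iteration adds 4.
Iterations until i >= 161:
  Iteration 1: i = 0 -> i = 4
  Iteration 2: i = 4 -> i = 8
  Iteration 3: i = 8 -> i = 12
  Iteration 4: i = 12 -> i = 16
  Iteration 5: i = 16 -> i = 20
  Iteration 6: i = 20 -> i = 24
  Iteration 7: i = 24 -> i = 28
  Iteration 8: i = 28 -> i = 32
  ... continuing ...
Total iterations = ceil(161/4) = 41


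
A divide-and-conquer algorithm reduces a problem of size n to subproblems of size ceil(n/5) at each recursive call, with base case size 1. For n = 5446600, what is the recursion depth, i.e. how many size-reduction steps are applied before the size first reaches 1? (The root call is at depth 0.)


Each step divides the size by 5 (rounding up); after k steps the size is ceil(n/5^k), which equals 1 exactly when 5^k >= n.
So the depth is the smallest k with 5^k >= 5446600, i.e. ceil(log_5(5446600)).
5^9 = 1953125 < 5446600 <= 9765625 = 5^10
Recursion depth = 10


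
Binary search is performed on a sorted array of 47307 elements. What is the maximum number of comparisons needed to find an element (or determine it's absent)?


Binary search halves the search space each comparison:
  Step 1: search space = 47307 -> 23653
  Step 2: search space = 23653 -> 11826
  Step 3: search space = 11826 -> 5913
  Step 4: search space = 5913 -> 2956
  Step 5: search space = 2956 -> 1478
  Step 6: search space = 1478 -> 739
  Step 7: search space = 739 -> 369
  Step 8: search space = 369 -> 184
  Step 9: search space = 184 -> 92
  Step 10: search space = 92 -> 46
  Step 11: search space = 46 -> 23
  Step 12: search space = 23 -> 11
  Step 13: search space = 11 -> 5
  Step 14: search space = 5 -> 2
  Step 15: search space = 2 -> 1
  Step 16: search space = 1 (final check)
Maximum comparisons = floor(log2(47307)) + 1 = 15 + 1 = 16


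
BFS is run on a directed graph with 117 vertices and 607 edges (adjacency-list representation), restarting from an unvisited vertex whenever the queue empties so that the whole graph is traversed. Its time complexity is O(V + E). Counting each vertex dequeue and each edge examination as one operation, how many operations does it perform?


A full BFS traversal dequeues each vertex exactly once and examines each directed edge exactly once.
V = 117 (vertex processing cost)
E = 607 (edge examination cost)
Total operations proportional to V + E = 117 + 607 = 724


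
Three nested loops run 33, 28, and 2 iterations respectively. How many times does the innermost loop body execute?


Loop 1 (outermost): 33 iterations
Loop 2 (middle): 28 iterations per outer
Loop 3 (innermost): 2 iterations per middle
Total = 33 * 28 * 2 = 1848


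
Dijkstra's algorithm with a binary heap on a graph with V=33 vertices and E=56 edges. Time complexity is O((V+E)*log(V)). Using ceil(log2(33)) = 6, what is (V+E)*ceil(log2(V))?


Dijkstra with a binary heap: each vertex is extracted once, each edge may relax once.
Each heap operation costs O(log V).
V + E = 33 + 56 = 89
ceil(log2(33)) = 6 (since 2^5 = 32 < 33 <= 64 = 2^6)
Total heap work = (V+E) * ceil(log2(V)) = 89 * 6 = 534


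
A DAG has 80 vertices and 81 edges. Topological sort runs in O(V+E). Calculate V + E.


V = 80 (vertex processing)
E = 81 (edge processing)
V + E = 80 + 81 = 161


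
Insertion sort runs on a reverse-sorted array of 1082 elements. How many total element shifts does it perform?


Sum of shifts = 1 + 2 + 3 + ... + 1081
= 1082 * 1081 / 2
= 1169642 / 2
= 584821


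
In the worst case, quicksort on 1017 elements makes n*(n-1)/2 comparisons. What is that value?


Sum of comparisons per partition:
1016 + 1015 + ... + 1 + 0
= 1017 * (1017 - 1) / 2
= 1017 * 1016 / 2
= 516636


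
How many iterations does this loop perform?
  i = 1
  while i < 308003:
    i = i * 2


The loop variable doubles each iteration:
i = 1 -> 2 -> 4 -> 8 -> 16 -> 32 -> 64 -> 128 -> 256 -> 512 -> 1024 -> 2048 -> 4096 -> 8192 -> 16384 -> 32768 -> 65536 -> 131072 -> 262144 -> 524288 (stop, 524288 >= 308003)
Number of doublings = ceil(log2(308003)) = 19


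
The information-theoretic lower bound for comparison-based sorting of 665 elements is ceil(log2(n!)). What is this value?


A binary decision tree of height h has at most 2^h leaves and needs at least n! of them, so h >= ceil(log2(n!)).
665! is far too large to multiply out, so use Stirling's series:
  ln(n!) ~ n ln n - n + (1/2) ln(2 pi n) + 1/(12n)  (error below 1/(360 n^3), negligible here)
  ln(665) = 6.4997870
  n ln n = 665 * 6.4997870 = 4322.3584
  (1/2) ln(2 pi * 665) = (1/2) ln(4178.3182) = 4.1688
  1/(12*665) = 0.0001
  ln(665!) ~ 4322.3584 - 665 + 4.1688 + 0.0001 = 3661.5273
Convert to base 2: log2(665!) = 3661.5273 / ln 2 = 3661.5273 / 0.69314718 = 5282.4673
ceil(5282.4673) = 5283


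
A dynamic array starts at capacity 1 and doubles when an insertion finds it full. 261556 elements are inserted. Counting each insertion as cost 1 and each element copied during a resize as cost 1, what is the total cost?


n = 261556
Insertion costs: 261556
Resizes copy 1, 2, 4, ... up to the largest power of 2 that is <= n-1 = 261555, i.e. 131072.
Copy costs = 1 + 2 + 4 + 8 + 16 + 32 + 64 + 128 + 256 + 512 + 1024 + 2048 + 4096 + 8192 + 16384 + 32768 + 65536 + 131072 = 262143
Total = 261556 + 262143 = 523699


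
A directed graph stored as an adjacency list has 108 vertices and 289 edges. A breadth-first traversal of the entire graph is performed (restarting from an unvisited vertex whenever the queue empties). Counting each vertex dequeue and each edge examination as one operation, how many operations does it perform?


A full BFS traversal dequeues each vertex once and examines each edge once.
Vertex visits: 108
Edge visits: 289
V + E = 108 + 289 = 397


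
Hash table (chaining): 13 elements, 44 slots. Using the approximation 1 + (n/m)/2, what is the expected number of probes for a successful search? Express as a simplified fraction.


Computing expected probes:
alpha = 13/44
= 1 + alpha/2
= 1 + 13/(2*44)
= (2*44 + 13) / (2*44)
= 101/88


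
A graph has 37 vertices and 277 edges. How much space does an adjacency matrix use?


Adjacency matrix: V x V grid of entries
Space = V^2 = 37^2 = 37 * 37 = 1369


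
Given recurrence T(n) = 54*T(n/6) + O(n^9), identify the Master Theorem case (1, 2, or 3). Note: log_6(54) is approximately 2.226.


Master Theorem parameters: a=54, b=6, c=9
log_b(a) = 2.226
Compare b^c with a: 6^9 = 10077696 > 54, so c > log_b(a).
Comparing c=9 vs log_b(a)=2.226:
9 > 2.226 => Case 3
Result: T(n) = O(n^9)
Master Theorem case = 3


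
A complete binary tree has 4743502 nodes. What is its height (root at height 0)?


In a complete binary tree, level k holds nodes 2^k .. 2^(k+1)-1 (1-indexed).
Height = floor(log2(n)) = floor(log2(4743502)) = 22
Check: 2^22 = 4194304 <= 4743502 < 8388608 = 2^23


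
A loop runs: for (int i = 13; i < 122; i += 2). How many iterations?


Loop starts at i = 13, increments by 2, stops when i >= 122.
Number of iterations = ceil((122 - 13) / 2)
= ceil(109 / 2)
= 55


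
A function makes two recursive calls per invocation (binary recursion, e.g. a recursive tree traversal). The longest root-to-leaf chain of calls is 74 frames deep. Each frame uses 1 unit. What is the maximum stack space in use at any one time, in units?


Binary recursion: the two calls run one after the other, so only one root-to-leaf chain of frames is on the stack at a time.
Maximum depth (longest chain) = 74 frames
Each frame = 1 unit
Max stack space = 74 * 1 = 74


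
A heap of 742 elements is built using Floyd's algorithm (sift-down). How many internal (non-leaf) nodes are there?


Leaf nodes occupy roughly half the array.
Sift-down is called for each internal node, starting from the last one.
Internal nodes = floor(n/2) = floor(742/2) = 371


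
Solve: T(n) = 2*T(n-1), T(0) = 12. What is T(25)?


Unrolling:
T(25) = 2*T(24) = 2^2*T(23) = ... = 2^25*T(0)
= 2^25 * 12
= 33554432 * 12 = 402653184


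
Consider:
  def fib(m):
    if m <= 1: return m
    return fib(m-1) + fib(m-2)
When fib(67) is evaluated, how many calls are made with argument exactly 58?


Let N(m) = number of times fib(m) is called while evaluating fib(67).
N(67) = 1 (the initial call).
N(66) = 1 (only fib(67) calls it).
For 1 <= m <= 65: fib(m) is called by fib(m+1) and fib(m+2), so
  N(m) = N(m+1) + N(m+2).
fib(0) is called only by fib(2), so N(0) = N(2).
Walk down from m=67:
  N(67)=1, N(66)=1, N(65)=2, N(64)=3, N(63)=5, N(62)=8, N(61)=13, N(60)=21, N(59)=34, N(58)=55
N(58) = 55


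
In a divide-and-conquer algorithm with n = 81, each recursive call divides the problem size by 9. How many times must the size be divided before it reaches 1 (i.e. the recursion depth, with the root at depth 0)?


Number of divisions = log_9(81)
Sizes: 81 -> 9 -> 1 (2 divisions)
Recursion depth = 2


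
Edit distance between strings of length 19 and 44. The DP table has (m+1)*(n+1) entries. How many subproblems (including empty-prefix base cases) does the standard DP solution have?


The table includes base cases (empty prefixes).
Rows: (m+1) = 20
Columns: (n+1) = 45
Total = 20 * 45 = 900


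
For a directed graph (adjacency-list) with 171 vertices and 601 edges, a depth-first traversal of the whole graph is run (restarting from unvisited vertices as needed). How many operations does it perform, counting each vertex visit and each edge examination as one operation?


A full DFS traversal visits each vertex once and examines each edge once.
V = 171
E = 601
Sum = 171 + 601 = 772


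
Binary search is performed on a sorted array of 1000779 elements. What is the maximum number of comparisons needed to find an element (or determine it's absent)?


Binary search halves the search space each comparison:
  Step 1: search space = 1000779 -> 500389
  Step 2: search space = 500389 -> 250194
  Step 3: search space = 250194 -> 125097
  Step 4: search space = 125097 -> 62548
  Step 5: search space = 62548 -> 31274
  Step 6: search space = 31274 -> 15637
  Step 7: search space = 15637 -> 7818
  Step 8: search space = 7818 -> 3909
  Step 9: search space = 3909 -> 1954
  Step 10: search space = 1954 -> 977
  Step 11: search space = 977 -> 488
  Step 12: search space = 488 -> 244
  Step 13: search space = 244 -> 122
  Step 14: search space = 122 -> 61
  Step 15: search space = 61 -> 30
  Step 16: search space = 30 -> 15
  Step 17: search space = 15 -> 7
  Step 18: search space = 7 -> 3
  Step 19: search space = 3 -> 1
  Step 20: search space = 1 (final check)
Maximum comparisons = floor(log2(1000779)) + 1 = 19 + 1 = 20


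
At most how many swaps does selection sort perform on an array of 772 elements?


Each of the 771 passes places one element in its final position.
Pass 1: swap minimum into position 0
Pass 2: swap minimum of remaining into position 1
...
Pass 771: last two elements, one swap
Maximum swaps = 772 - 1 = 771


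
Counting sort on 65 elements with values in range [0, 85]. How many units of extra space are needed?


Output array size: 65 (to store sorted result)
Count array size: 86 (one slot per possible value, range 0 to 85)
Total extra space = 65 + 86 = 151


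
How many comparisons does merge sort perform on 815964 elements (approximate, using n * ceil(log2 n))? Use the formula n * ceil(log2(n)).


Recursion depth: ceil(log2(815964)) = 20
Each recursion level merges n = 815964 elements
Total = 815964 * 20 = 16319280


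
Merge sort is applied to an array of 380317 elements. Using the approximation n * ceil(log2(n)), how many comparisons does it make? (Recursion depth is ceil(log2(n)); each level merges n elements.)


Merge sort divides the array into halves recursively.
Number of levels = ceil(log2(380317)) = 19
At each level, approximately n = 380317 comparisons are needed for merging.
Total comparisons ~ n * ceil(log2(n)) = 380317 * 19 = 7226023


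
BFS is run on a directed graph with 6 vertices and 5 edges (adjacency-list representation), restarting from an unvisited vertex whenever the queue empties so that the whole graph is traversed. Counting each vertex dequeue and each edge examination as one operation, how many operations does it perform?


A full BFS traversal dequeues each vertex exactly once and examines each directed edge exactly once.
V = 6 (vertex processing cost)
E = 5 (edge examination cost)
Total operations proportional to V + E = 6 + 5 = 11


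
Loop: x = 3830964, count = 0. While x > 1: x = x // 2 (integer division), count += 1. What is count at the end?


The variable x halves each step:
x = 3830964 -> 1915482 -> 957741 -> 478870 -> 239435 -> 119717 -> 59858 -> 29929 -> 14964 -> 7482 -> 3741 -> 1870 -> 935 -> 467 -> 233 -> 116 -> 58 -> 29 -> 14 -> 7 -> 3 -> 1
Number of halvings = floor(log2(3830964)) = 21


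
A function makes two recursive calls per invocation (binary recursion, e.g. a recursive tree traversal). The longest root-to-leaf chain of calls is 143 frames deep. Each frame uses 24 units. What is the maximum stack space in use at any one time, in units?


Binary recursion: the two calls run one after the other, so only one root-to-leaf chain of frames is on the stack at a time.
Maximum depth (longest chain) = 143 frames
Each frame = 24 units
Max stack space = 143 * 24 = 3432


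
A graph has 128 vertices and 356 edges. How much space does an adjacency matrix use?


Adjacency matrix: V x V grid of entries
Space = V^2 = 128^2 = 128 * 128 = 16384


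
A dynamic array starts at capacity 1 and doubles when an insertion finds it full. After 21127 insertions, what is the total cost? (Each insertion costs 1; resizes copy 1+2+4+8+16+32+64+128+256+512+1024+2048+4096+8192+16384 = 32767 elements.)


Insertion cost: 21127 (one per element)
Resizes occur just before inserting elements 2, 3, 5, 9, ...
Elements copied at each resize: 1 + 2 + 4 + 8 + 16 + 32 + 64 + 128 + 256 + 512 + 1024 + 2048 + 4096 + 8192 + 16384
Sum of copies = 32767 (geometric series: 2^k - 1)
Total = 21127 + 32767 = 53894


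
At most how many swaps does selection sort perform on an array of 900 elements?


Each of the 899 passes places one element in its final position.
Pass 1: swap minimum into position 0
Pass 2: swap minimum of remaining into position 1
...
Pass 899: last two elements, one swap
Maximum swaps = 900 - 1 = 899


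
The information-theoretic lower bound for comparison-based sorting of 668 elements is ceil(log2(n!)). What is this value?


A binary decision tree of height h has at most 2^h leaves and needs at least n! of them, so h >= ceil(log2(n!)).
668! is far too large to multiply out, so use Stirling's series:
  ln(n!) ~ n ln n - n + (1/2) ln(2 pi n) + 1/(12n)  (error below 1/(360 n^3), negligible here)
  ln(668) = 6.5042882
  n ln n = 668 * 6.5042882 = 4344.8645
  (1/2) ln(2 pi * 668) = (1/2) ln(4197.1678) = 4.1711
  1/(12*668) = 0.0001
  ln(668!) ~ 4344.8645 - 668 + 4.1711 + 0.0001 = 3681.0357
Convert to base 2: log2(668!) = 3681.0357 / ln 2 = 3681.0357 / 0.69314718 = 5310.6120
ceil(5310.6120) = 5311


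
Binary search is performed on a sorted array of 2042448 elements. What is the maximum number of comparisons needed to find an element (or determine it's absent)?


Binary search halves the search space each comparison:
  Step 1: search space = 2042448 -> 1021224
  Step 2: search space = 1021224 -> 510612
  Step 3: search space = 510612 -> 255306
  Step 4: search space = 255306 -> 127653
  Step 5: search space = 127653 -> 63826
  Step 6: search space = 63826 -> 31913
  Step 7: search space = 31913 -> 15956
  Step 8: search space = 15956 -> 7978
  Step 9: search space = 7978 -> 3989
  Step 10: search space = 3989 -> 1994
  Step 11: search space = 1994 -> 997
  Step 12: search space = 997 -> 498
  Step 13: search space = 498 -> 249
  Step 14: search space = 249 -> 124
  Step 15: search space = 124 -> 62
  Step 16: search space = 62 -> 31
  Step 17: search space = 31 -> 15
  Step 18: search space = 15 -> 7
  Step 19: search space = 7 -> 3
  Step 20: search space = 3 -> 1
  Step 21: search space = 1 (final check)
Maximum comparisons = floor(log2(2042448)) + 1 = 20 + 1 = 21
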